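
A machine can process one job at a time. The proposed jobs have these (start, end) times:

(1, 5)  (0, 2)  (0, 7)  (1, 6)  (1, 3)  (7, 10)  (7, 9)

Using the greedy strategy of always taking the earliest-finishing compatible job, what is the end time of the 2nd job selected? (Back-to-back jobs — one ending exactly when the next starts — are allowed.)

Order by finish time; keep every interval that doesn't clash with the previous kept one.
Sorted by end: (0,2)  (1,3)  (1,5)  (1,6)  (0,7)  (7,9)  (7,10)
take (0,2); skip (1,3); skip (1,6); take (7,9); skip (7,10).
Selected: (0,2) (7,9)

9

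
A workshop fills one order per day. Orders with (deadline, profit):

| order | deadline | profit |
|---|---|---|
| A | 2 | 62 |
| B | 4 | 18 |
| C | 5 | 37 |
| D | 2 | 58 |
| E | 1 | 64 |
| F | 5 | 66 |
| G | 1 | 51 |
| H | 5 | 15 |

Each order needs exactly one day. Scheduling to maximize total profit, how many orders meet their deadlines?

5

Take jobs in profit order; each goes to the latest open slot no later than its deadline.
By profit: F(d5,66), E(d1,64), A(d2,62), D(d2,58), G(d1,51), C(d5,37), B(d4,18), H(d5,15)
F→slot 5; E→slot 1; A→slot 2; D skipped; G skipped; C→slot 4; B→slot 3; H skipped.
5 of 8 scheduled.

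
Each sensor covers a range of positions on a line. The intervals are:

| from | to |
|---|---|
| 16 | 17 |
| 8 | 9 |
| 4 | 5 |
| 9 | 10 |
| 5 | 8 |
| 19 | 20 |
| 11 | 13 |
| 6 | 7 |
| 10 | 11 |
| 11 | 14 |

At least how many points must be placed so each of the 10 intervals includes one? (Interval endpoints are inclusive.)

6

Process intervals by earliest right end; each time one isn't hit yet, stab at its right endpoint.
Sorted: [4,5] [6,7] [5,8] [8,9] [9,10] [10,11] [11,13] [11,14] [16,17] [19,20]
{[4,5]} hit by 5; {[6,7],[5,8]} hit by 7; {[8,9],[9,10]} hit by 9; {[10,11],[11,13],[11,14]} hit by 11; {[16,17]} hit by 17; {[19,20]} hit by 20.
Points: 5, 7, 9, 11, 17, 20 (6 total).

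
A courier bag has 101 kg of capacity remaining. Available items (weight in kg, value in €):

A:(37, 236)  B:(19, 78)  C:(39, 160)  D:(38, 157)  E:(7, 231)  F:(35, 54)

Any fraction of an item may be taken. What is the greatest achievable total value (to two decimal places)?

Sort by value per unit weight and fill in that order.
Ratios (sorted): E 33.00, A 6.38, D 4.13, B 4.11, C 4.10, F 1.54
take E (7 @ 231); take A (37 @ 236); take D (38 @ 157); take B (19 @ 78). Capacity used 101/101.
Total value = 702.00

702.00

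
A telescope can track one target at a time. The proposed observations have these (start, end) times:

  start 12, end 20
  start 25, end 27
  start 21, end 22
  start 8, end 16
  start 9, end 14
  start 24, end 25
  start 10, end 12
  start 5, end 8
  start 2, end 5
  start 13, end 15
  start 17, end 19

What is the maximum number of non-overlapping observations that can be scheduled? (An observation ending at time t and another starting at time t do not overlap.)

Greedy by earliest finish: after sorting by end time, pick each interval compatible with the last pick.
By end time: (2,5), (5,8), (10,12), (9,14), (13,15), (8,16), (17,19), (12,20), (21,22), (24,25), (25,27).
Pick (2,5); next start ≥ 5 → (5,8); next start ≥ 8 → (10,12); next start ≥ 12 → (13,15); next start ≥ 15 → (17,19); next start ≥ 19 → (21,22); next start ≥ 22 → (24,25); next start ≥ 25 → (25,27).
Selected 8 observations.

8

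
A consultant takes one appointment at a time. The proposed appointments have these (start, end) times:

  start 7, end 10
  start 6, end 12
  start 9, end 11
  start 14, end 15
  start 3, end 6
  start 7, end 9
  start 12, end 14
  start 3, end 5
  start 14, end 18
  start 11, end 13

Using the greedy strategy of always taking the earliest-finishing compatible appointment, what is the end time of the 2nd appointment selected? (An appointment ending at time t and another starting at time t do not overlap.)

Greedy by earliest finish: after sorting by end time, pick each interval compatible with the last pick.
By end time: (3,5), (3,6), (7,9), (7,10), (9,11), (6,12), (11,13), (12,14), (14,15), (14,18).
Pick (3,5); next start ≥ 5 → (7,9); next start ≥ 9 → (9,11); next start ≥ 11 → (11,13); next start ≥ 13 → (14,15).
Selected: (3,5) (7,9) (9,11) (11,13) (14,15)

9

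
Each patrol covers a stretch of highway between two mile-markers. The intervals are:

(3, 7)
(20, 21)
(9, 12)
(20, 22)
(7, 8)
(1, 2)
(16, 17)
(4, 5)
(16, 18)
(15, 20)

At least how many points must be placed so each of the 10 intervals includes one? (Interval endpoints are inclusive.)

6

Sort by right endpoint; whenever an interval is uncovered, place a point at its right end.
Sorted: [1,2] [4,5] [3,7] [7,8] [9,12] [16,17] [16,18] [15,20] [20,21] [20,22]
{[1,2]} hit by 2; {[4,5],[3,7]} hit by 5; {[7,8]} hit by 8; {[9,12]} hit by 12; {[16,17],[16,18],[15,20]} hit by 17; {[20,21],[20,22]} hit by 21.
Points: 2, 5, 8, 12, 17, 21 (6 total).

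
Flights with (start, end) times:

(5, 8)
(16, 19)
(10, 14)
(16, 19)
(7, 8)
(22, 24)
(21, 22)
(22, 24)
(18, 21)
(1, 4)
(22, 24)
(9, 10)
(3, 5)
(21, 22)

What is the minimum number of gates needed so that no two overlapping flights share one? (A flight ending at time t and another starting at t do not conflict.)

Events (time:±→running): 1:+→1 3:+→2 4:-→1 5:-→0 5:+→1 7:+→2 8:-→1 8:-→0 9:+→1 10:-→0 10:+→1 14:-→0 16:+→1 16:+→2 18:+→3 … peak 3.

3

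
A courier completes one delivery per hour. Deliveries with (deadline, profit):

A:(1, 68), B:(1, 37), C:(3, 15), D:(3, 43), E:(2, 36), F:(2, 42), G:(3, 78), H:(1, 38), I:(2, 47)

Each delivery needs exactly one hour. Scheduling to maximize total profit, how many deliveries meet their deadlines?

3

Take jobs in profit order; each goes to the latest open slot no later than its deadline.
By profit: G(d3,78), A(d1,68), I(d2,47), D(d3,43), F(d2,42), H(d1,38), B(d1,37), E(d2,36), C(d3,15)
G→slot 3; A→slot 1; I→slot 2; D skipped; F skipped; H skipped; B skipped; E skipped; C skipped.
3 of 9 scheduled.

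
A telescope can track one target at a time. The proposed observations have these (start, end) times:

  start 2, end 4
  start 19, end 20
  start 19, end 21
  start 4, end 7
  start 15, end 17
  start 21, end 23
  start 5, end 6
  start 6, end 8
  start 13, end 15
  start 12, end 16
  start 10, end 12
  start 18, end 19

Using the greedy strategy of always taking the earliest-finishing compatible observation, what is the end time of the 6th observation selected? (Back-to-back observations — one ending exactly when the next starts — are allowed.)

Sort by end time and greedily take each interval whose start is ≥ the last chosen end.
Sorted by end: (2,4)  (5,6)  (4,7)  (6,8)  (10,12)  (13,15)  (12,16)  (15,17)  (18,19)  (19,20)  (19,21)  (21,23)
take (2,4); take (5,6); skip (4,7); take (6,8); take (10,12); take (13,15); take (15,17); take (18,19); take (19,20); skip (19,21); take (21,23).
Selected: (2,4) (5,6) (6,8) (10,12) (13,15) (15,17) (18,19) (19,20) (21,23)

17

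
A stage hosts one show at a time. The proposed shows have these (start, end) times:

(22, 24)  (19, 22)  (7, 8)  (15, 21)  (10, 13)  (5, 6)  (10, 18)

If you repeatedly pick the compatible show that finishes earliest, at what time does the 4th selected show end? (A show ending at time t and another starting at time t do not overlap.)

21

Sort by end time and greedily take each interval whose start is ≥ the last chosen end.
By end time: (5,6), (7,8), (10,13), (10,18), (15,21), (19,22), (22,24).
Pick (5,6); next start ≥ 6 → (7,8); next start ≥ 8 → (10,13); next start ≥ 13 → (15,21); next start ≥ 21 → (22,24).
Selected: (5,6) (7,8) (10,13) (15,21) (22,24)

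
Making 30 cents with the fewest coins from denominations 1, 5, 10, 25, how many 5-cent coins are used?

1

30 = 1×25 + 1×5
Count of 5: 1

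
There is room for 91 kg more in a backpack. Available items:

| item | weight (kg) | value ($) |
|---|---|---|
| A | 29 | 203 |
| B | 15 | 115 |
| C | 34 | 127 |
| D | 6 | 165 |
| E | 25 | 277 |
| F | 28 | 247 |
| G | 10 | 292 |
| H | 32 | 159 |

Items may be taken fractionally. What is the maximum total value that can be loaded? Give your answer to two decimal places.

1145.00

Order: G (292/10=29.20) > D (165/6=27.50) > E (277/25=11.08) > F (247/28=8.82) > B (115/15=7.67) > A (203/29=7.00) > H (159/32=4.97) > C (127/34=3.74)
Fill: take G (10 @ 292) → take D (6 @ 165) → take E (25 @ 277) → take F (28 @ 247) → take B (15 @ 115) → take 7/29 of A → 49.00; 91/91 used.
Total value = 1145.00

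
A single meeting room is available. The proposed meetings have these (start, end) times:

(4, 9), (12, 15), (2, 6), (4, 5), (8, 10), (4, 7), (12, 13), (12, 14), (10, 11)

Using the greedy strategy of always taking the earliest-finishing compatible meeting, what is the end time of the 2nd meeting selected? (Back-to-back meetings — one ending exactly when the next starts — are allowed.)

Sort by end time and greedily take each interval whose start is ≥ the last chosen end.
Sorted by end: (4,5)  (2,6)  (4,7)  (4,9)  (8,10)  (10,11)  (12,13)  (12,14)  (12,15)
take (4,5); take (8,10); take (10,11); take (12,13); skip (12,15).
Selected: (4,5) (8,10) (10,11) (12,13)

10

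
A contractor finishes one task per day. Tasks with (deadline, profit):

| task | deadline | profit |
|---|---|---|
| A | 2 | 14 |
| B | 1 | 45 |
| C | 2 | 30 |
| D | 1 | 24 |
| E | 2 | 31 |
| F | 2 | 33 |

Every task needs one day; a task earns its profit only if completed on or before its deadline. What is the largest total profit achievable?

Take jobs in profit order; each goes to the latest open slot no later than its deadline.
Profit order: B=45 F=33 E=31 C=30 D=24 A=14
Assign: B→slot 1, F→slot 2, E skipped, C skipped, D skipped, A skipped.
Slots: [1:B] [2:F]
Profit = 45 + 33 = 78

78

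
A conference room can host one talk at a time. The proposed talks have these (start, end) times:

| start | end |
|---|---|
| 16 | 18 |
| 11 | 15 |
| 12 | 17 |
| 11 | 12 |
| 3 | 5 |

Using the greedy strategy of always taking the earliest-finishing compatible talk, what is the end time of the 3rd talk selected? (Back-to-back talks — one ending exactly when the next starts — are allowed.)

Sort by end time and greedily take each interval whose start is ≥ the last chosen end.
Sorted by end: (3,5)  (11,12)  (11,15)  (12,17)  (16,18)
take (3,5); take (11,12); take (12,17); skip (16,18).
Selected: (3,5) (11,12) (12,17)

17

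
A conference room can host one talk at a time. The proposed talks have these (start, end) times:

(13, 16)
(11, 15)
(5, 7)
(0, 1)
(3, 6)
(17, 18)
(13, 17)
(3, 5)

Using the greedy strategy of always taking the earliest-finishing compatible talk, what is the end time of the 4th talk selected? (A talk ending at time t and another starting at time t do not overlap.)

Sorted by end: (0,1)  (3,5)  (3,6)  (5,7)  (11,15)  (13,16)  (13,17)  (17,18)
take (0,1); take (3,5); take (5,7); take (11,15); skip (13,16); take (17,18).
Selected: (0,1) (3,5) (5,7) (11,15) (17,18)

15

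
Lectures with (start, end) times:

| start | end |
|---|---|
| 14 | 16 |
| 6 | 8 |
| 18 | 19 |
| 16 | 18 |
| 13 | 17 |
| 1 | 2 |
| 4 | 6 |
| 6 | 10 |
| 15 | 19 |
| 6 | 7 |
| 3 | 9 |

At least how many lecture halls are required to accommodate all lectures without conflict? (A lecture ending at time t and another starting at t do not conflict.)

The answer is the maximum number of intervals overlapping at any instant.
starts: [1, 3, 4, 6, 6, 6, 13, 14, 15, 16, 18]
ends:   [2, 6, 7, 8, 9, 10, 16, 17, 18, 19, 19]
s1→1 e2→0 s3→1 s4→2 e6→1 s6→2 s6→3 s6→4  — peak 4.

4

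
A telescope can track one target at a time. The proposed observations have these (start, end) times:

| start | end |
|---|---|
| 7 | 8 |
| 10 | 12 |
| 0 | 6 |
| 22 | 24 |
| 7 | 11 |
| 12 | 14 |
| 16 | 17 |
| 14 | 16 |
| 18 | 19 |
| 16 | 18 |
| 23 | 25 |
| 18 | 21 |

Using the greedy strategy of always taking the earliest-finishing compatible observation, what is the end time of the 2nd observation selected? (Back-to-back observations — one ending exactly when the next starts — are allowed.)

8

Sort by end time and greedily take each interval whose start is ≥ the last chosen end.
Sorted by end: (0,6)  (7,8)  (7,11)  (10,12)  (12,14)  (14,16)  (16,17)  (16,18)  (18,19)  (18,21)  (22,24)  (23,25)
take (0,6); take (7,8); take (10,12); take (12,14); take (14,16); take (16,17); skip (16,18); take (18,19); skip (18,21); take (22,24).
Selected: (0,6) (7,8) (10,12) (12,14) (14,16) (16,17) (18,19) (22,24)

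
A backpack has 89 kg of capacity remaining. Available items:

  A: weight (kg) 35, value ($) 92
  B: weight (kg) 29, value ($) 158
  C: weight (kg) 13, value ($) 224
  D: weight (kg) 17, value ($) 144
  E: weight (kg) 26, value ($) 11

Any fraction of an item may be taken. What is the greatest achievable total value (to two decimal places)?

Order: C (224/13=17.23) > D (144/17=8.47) > B (158/29=5.45) > A (92/35=2.63) > E (11/26=0.42)
Fill: take C (13 @ 224) → take D (17 @ 144) → take B (29 @ 158) → take 30/35 of A → 78.86; 89/89 used.
Total value = 604.86

604.86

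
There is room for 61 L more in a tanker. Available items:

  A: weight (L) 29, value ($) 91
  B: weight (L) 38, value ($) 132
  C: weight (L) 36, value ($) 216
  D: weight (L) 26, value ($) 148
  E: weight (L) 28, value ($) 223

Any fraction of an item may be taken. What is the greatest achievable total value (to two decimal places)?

421.00

Ratios (sorted): E 7.96, C 6.00, D 5.69, B 3.47, A 3.14
take E (28 @ 223); take 33/36 of C → 198.00. Capacity used 61/61.
Total value = 421.00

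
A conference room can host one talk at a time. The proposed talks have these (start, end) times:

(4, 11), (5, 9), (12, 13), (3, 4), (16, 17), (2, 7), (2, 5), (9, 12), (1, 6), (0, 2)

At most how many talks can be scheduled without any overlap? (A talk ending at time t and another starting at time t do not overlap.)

6

Order by finish time; keep every interval that doesn't clash with the previous kept one.
Sorted by end: (0,2)  (3,4)  (2,5)  (1,6)  (2,7)  (5,9)  (4,11)  (9,12)  (12,13)  (16,17)
take (0,2); take (3,4); skip (2,7); take (5,9); skip (4,11); take (9,12); take (12,13); take (16,17).
Selected 6 talks.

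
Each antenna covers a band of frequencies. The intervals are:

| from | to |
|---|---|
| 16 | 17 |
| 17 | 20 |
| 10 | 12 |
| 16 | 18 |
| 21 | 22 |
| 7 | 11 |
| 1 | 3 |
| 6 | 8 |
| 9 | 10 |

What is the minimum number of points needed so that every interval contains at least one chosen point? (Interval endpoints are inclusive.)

5

Process intervals by earliest right end; each time one isn't hit yet, stab at its right endpoint.
By right end: [1,3]  [6,8]  [9,10]  [7,11]  [10,12]  [16,17]  [16,18]  [17,20]  [21,22]
[1,3] uncovered → point at 3; [6,8] uncovered → point at 8; [9,10] uncovered → point at 10; [16,17] uncovered → point at 17; [21,22] uncovered → point at 22.
Points: 3, 8, 10, 17, 22 (5 total).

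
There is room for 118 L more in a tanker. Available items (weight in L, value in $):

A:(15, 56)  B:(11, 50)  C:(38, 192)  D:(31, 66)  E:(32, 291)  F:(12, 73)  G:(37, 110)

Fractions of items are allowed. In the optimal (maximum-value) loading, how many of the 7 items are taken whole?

Greedy by value/weight ratio, highest first.
Order: E (291/32=9.09) > F (73/12=6.08) > C (192/38=5.05) > B (50/11=4.55) > A (56/15=3.73) > G (110/37=2.97) > D (66/31=2.13)
Fill: take E (32 @ 291) → take F (12 @ 73) → take C (38 @ 192) → take B (11 @ 50) → take A (15 @ 56) → take 10/37 of G → 29.73; 118/118 used.
5 item(s) taken whole; one partial (take 10/37 of G).

5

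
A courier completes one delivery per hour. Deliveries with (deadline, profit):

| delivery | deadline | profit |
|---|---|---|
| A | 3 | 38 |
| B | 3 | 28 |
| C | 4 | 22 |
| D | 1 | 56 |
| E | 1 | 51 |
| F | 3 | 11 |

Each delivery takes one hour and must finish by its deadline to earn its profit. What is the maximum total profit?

144

Sort by profit descending; place each in the latest free slot ≤ its deadline.
By profit: D(d1,56), E(d1,51), A(d3,38), B(d3,28), C(d4,22), F(d3,11)
D→slot 1; E skipped; A→slot 3; B→slot 2; C→slot 4; F skipped.
Profit = 56 + 28 + 38 + 22 = 144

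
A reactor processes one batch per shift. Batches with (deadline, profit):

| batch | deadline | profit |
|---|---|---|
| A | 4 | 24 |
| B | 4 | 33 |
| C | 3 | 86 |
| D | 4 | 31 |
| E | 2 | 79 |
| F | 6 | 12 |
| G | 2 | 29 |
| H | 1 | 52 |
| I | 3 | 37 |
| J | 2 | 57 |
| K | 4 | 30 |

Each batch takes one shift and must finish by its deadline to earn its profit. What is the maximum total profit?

Take jobs in profit order; each goes to the latest open slot no later than its deadline.
By profit: C(d3,86), E(d2,79), J(d2,57), H(d1,52), I(d3,37), B(d4,33), D(d4,31), K(d4,30), G(d2,29), A(d4,24), F(d6,12)
C→slot 3; E→slot 2; J→slot 1; H skipped; I skipped; B→slot 4; D skipped; K skipped; G skipped; A skipped; F→slot 6.
Profit = 57 + 79 + 86 + 33 + 12 = 267

267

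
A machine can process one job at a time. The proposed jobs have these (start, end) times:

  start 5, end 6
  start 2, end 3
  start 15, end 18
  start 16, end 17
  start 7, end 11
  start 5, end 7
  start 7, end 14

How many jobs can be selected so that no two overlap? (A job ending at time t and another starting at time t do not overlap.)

Order by finish time; keep every interval that doesn't clash with the previous kept one.
By end time: (2,3), (5,6), (5,7), (7,11), (7,14), (16,17), (15,18).
Pick (2,3); next start ≥ 3 → (5,6); next start ≥ 6 → (7,11); next start ≥ 11 → (16,17).
Selected 4 jobs.

4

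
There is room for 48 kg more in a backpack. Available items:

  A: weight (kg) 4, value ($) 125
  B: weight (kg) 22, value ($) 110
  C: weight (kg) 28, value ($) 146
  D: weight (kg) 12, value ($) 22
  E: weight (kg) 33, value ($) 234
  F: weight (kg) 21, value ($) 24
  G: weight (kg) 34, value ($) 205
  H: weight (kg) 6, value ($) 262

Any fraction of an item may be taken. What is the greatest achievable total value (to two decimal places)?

651.15

Sort by value per unit weight and fill in that order.
Ratios (sorted): H 43.67, A 31.25, E 7.09, G 6.03, C 5.21, B 5.00, D 1.83, F 1.14
take H (6 @ 262); take A (4 @ 125); take E (33 @ 234); take 5/34 of G → 30.15. Capacity used 48/48.
Total value = 651.15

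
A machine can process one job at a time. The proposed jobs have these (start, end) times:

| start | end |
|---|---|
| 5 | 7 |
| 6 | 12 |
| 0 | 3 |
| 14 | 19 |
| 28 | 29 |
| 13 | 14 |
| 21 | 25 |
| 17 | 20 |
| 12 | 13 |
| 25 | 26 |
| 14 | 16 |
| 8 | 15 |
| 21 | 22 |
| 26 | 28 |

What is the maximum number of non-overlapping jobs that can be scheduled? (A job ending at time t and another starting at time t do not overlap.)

10

Greedy by earliest finish: after sorting by end time, pick each interval compatible with the last pick.
Sorted by end: (0,3)  (5,7)  (6,12)  (12,13)  (13,14)  (8,15)  (14,16)  (14,19)  (17,20)  (21,22)  (21,25)  (25,26)  (26,28)  (28,29)
take (0,3); take (5,7); take (12,13); take (13,14); take (14,16); take (17,20); take (21,22); skip (21,25); take (25,26); take (26,28); take (28,29).
Selected 10 jobs.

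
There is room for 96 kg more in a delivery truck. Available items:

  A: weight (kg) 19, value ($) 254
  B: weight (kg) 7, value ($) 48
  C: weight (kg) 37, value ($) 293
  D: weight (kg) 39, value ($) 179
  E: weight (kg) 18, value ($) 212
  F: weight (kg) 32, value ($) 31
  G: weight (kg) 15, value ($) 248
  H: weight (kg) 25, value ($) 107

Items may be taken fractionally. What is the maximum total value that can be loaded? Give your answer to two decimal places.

Greedy by value/weight ratio, highest first.
Ratios (sorted): G 16.53, A 13.37, E 11.78, C 7.92, B 6.86, D 4.59, H 4.28, F 0.97
take G (15 @ 248); take A (19 @ 254); take E (18 @ 212); take C (37 @ 293); take B (7 @ 48). Capacity used 96/96.
Total value = 1055.00

1055.00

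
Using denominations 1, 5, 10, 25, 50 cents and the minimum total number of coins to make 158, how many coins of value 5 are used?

1

158 = 3×50 + 1×5 + 3×1
Count of 5: 1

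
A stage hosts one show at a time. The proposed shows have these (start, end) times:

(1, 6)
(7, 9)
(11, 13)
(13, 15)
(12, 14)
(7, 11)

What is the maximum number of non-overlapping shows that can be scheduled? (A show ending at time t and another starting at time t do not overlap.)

Order by finish time; keep every interval that doesn't clash with the previous kept one.
By end time: (1,6), (7,9), (7,11), (11,13), (12,14), (13,15).
Pick (1,6); next start ≥ 6 → (7,9); next start ≥ 9 → (11,13); next start ≥ 13 → (13,15).
Selected 4 shows.

4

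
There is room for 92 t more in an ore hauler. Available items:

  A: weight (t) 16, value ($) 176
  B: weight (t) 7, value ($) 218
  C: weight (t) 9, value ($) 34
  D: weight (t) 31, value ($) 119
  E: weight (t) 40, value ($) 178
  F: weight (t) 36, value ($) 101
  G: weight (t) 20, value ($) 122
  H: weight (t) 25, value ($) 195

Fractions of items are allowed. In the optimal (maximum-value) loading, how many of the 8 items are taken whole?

4

Sort by value per unit weight and fill in that order.
Order: B (218/7=31.14) > A (176/16=11.00) > H (195/25=7.80) > G (122/20=6.10) > E (178/40=4.45) > D (119/31=3.84) > C (34/9=3.78) > F (101/36=2.81)
Fill: take B (7 @ 218) → take A (16 @ 176) → take H (25 @ 195) → take G (20 @ 122) → take 24/40 of E → 106.80; 92/92 used.
4 item(s) taken whole; one partial (take 24/40 of E).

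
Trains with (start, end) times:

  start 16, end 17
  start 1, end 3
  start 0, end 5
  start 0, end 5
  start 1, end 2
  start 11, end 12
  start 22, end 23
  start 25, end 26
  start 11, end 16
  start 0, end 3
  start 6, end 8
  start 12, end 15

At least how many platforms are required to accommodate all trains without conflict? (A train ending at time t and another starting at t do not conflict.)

The answer is the maximum number of intervals overlapping at any instant.
starts: [0, 0, 0, 1, 1, 6, 11, 11, 12, 16, 22, 25]
ends:   [2, 3, 3, 5, 5, 8, 12, 15, 16, 17, 23, 26]
s0→1 s0→2 s0→3 s1→4 s1→5  — peak 5.

5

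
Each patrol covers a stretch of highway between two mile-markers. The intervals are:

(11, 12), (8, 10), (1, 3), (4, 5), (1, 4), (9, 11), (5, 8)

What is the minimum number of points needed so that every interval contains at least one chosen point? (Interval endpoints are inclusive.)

4

Sort by right endpoint; whenever an interval is uncovered, place a point at its right end.
Sorted: [1,3] [1,4] [4,5] [5,8] [8,10] [9,11] [11,12]
{[1,3],[1,4]} hit by 3; {[4,5],[5,8]} hit by 5; {[8,10],[9,11]} hit by 10; {[11,12]} hit by 12.
Points: 3, 5, 10, 12 (4 total).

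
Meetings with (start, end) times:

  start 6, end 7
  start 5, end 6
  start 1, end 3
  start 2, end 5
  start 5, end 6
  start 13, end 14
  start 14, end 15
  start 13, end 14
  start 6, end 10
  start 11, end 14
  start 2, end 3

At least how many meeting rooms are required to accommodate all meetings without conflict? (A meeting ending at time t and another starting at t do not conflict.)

Count concurrent intervals with a sweep; the peak is the room count.
starts: [1, 2, 2, 5, 5, 6, 6, 11, 13, 13, 14]
ends:   [3, 3, 5, 6, 6, 7, 10, 14, 14, 14, 15]
s1→1 s2→2 s2→3  — peak 3.

3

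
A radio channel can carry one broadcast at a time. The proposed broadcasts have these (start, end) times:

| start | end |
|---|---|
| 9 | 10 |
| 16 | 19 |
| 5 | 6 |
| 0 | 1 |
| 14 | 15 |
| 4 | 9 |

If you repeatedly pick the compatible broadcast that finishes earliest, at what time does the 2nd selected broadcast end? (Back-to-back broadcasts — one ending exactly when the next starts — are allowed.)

By end time: (0,1), (5,6), (4,9), (9,10), (14,15), (16,19).
Pick (0,1); next start ≥ 1 → (5,6); next start ≥ 6 → (9,10); next start ≥ 10 → (14,15); next start ≥ 15 → (16,19).
Selected: (0,1) (5,6) (9,10) (14,15) (16,19)

6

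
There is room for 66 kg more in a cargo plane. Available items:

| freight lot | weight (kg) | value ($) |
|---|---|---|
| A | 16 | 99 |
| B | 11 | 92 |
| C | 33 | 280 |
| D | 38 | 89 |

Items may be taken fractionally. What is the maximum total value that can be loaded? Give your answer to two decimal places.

Order: C (280/33=8.48) > B (92/11=8.36) > A (99/16=6.19) > D (89/38=2.34)
Fill: take C (33 @ 280) → take B (11 @ 92) → take A (16 @ 99) → take 6/38 of D → 14.05; 66/66 used.
Total value = 485.05

485.05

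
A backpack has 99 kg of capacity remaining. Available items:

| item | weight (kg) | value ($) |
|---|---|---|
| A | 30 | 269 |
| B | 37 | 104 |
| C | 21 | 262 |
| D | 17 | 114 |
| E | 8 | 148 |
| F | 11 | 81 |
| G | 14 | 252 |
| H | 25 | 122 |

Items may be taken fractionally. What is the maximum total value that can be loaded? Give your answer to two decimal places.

1112.59

Greedy by value/weight ratio, highest first.
Order: E (148/8=18.50) > G (252/14=18.00) > C (262/21=12.48) > A (269/30=8.97) > F (81/11=7.36) > D (114/17=6.71) > H (122/25=4.88) > B (104/37=2.81)
Fill: take E (8 @ 148) → take G (14 @ 252) → take C (21 @ 262) → take A (30 @ 269) → take F (11 @ 81) → take 15/17 of D → 100.59; 99/99 used.
Total value = 1112.59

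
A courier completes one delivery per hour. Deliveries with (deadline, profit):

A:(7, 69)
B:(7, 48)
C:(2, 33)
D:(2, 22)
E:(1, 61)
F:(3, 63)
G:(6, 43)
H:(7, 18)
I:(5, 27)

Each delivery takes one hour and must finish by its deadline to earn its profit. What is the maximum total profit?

344

Take jobs in profit order; each goes to the latest open slot no later than its deadline.
By profit: A(d7,69), F(d3,63), E(d1,61), B(d7,48), G(d6,43), C(d2,33), I(d5,27), D(d2,22), H(d7,18)
A→slot 7; F→slot 3; E→slot 1; B→slot 6; G→slot 5; C→slot 2; I→slot 4; D skipped; H skipped.
Profit = 61 + 33 + 63 + 27 + 43 + 48 + 69 = 344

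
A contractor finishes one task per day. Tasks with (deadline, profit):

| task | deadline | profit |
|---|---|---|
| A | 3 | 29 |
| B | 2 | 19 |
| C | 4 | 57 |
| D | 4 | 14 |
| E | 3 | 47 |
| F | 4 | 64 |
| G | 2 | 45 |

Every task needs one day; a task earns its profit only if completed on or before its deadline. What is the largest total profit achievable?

213

Profit order: F=64 C=57 E=47 G=45 A=29 B=19 D=14
Assign: F→slot 4, C→slot 3, E→slot 2, G→slot 1, A skipped, B skipped, D skipped.
Slots: [1:G] [2:E] [3:C] [4:F]
Profit = 45 + 47 + 57 + 64 = 213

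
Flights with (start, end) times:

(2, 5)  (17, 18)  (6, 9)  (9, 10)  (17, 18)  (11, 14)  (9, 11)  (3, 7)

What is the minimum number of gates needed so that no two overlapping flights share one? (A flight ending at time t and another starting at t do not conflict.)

2

The answer is the maximum number of intervals overlapping at any instant.
Events (time:±→running): 2:+→1 3:+→2 … peak 2.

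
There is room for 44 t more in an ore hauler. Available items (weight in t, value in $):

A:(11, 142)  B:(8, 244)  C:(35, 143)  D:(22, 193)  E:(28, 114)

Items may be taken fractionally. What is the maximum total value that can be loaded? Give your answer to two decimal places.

591.26

Greedy by value/weight ratio, highest first.
Ratios (sorted): B 30.50, A 12.91, D 8.77, C 4.09, E 4.07
take B (8 @ 244); take A (11 @ 142); take D (22 @ 193); take 3/35 of C → 12.26. Capacity used 44/44.
Total value = 591.26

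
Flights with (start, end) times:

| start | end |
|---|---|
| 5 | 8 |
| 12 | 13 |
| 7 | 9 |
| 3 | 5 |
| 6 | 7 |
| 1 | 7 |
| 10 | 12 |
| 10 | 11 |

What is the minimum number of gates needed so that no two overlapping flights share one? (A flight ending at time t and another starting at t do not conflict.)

3

Events (time:±→running): 1:+→1 3:+→2 5:-→1 5:+→2 6:+→3 … peak 3.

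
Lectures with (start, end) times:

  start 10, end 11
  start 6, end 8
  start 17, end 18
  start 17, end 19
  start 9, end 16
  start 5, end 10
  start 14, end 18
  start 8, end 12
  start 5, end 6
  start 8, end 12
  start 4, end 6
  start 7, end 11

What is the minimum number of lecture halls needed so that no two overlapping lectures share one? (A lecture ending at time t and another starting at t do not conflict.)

starts: [4, 5, 5, 6, 7, 8, 8, 9, 10, 14, 17, 17]
ends:   [6, 6, 8, 10, 11, 11, 12, 12, 16, 18, 18, 19]
s4→1 s5→2 s5→3 e6→2 e6→1 s6→2 s7→3 e8→2 s8→3 s8→4 s9→5  — peak 5.

5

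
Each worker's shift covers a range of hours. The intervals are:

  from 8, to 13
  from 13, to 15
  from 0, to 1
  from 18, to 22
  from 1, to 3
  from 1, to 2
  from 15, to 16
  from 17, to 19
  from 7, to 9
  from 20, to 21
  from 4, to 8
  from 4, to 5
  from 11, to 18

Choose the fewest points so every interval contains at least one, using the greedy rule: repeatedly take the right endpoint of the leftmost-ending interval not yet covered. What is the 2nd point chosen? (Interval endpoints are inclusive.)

Process intervals by earliest right end; each time one isn't hit yet, stab at its right endpoint.
By right end: [0,1]  [1,2]  [1,3]  [4,5]  [4,8]  [7,9]  [8,13]  [13,15]  [15,16]  [11,18]  [17,19]  [20,21]  [18,22]
[0,1] uncovered → point at 1; [4,5] uncovered → point at 5; [7,9] uncovered → point at 9; [13,15] uncovered → point at 15; [17,19] uncovered → point at 19; [20,21] uncovered → point at 21.
Points: 1, 5, 9, 15, 19, 21 (6 total).

5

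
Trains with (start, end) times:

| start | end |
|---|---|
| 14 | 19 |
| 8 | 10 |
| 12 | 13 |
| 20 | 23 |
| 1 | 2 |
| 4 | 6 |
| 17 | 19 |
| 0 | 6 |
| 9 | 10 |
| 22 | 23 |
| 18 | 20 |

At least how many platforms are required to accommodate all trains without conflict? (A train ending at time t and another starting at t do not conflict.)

Count concurrent intervals with a sweep; the peak is the room count.
Events (time:±→running): 0:+→1 1:+→2 2:-→1 4:+→2 6:-→1 6:-→0 8:+→1 9:+→2 10:-→1 10:-→0 12:+→1 13:-→0 14:+→1 17:+→2 18:+→3 … peak 3.

3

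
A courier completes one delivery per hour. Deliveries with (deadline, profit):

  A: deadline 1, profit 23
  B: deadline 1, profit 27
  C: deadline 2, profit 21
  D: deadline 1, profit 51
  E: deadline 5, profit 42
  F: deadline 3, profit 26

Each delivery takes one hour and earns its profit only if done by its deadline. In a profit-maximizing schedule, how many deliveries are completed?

4

By profit: D(d1,51), E(d5,42), B(d1,27), F(d3,26), A(d1,23), C(d2,21)
D→slot 1; E→slot 5; B skipped; F→slot 3; A skipped; C→slot 2.
4 of 6 scheduled.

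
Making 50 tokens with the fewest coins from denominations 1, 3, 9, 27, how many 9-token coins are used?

Use the largest denomination that fits, subtract, and repeat.
50 − 1×27→23 − 2×9→5 − 1×3→2 − 2×1→0
Count of 9: 2

2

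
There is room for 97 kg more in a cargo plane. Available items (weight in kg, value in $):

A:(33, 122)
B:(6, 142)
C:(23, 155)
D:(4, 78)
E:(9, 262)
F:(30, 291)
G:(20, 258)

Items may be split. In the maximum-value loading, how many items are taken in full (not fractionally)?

Order: E (262/9=29.11) > B (142/6=23.67) > D (78/4=19.50) > G (258/20=12.90) > F (291/30=9.70) > C (155/23=6.74) > A (122/33=3.70)
Fill: take E (9 @ 262) → take B (6 @ 142) → take D (4 @ 78) → take G (20 @ 258) → take F (30 @ 291) → take C (23 @ 155) → take 5/33 of A → 18.48; 97/97 used.
6 item(s) taken whole; one partial (take 5/33 of A).

6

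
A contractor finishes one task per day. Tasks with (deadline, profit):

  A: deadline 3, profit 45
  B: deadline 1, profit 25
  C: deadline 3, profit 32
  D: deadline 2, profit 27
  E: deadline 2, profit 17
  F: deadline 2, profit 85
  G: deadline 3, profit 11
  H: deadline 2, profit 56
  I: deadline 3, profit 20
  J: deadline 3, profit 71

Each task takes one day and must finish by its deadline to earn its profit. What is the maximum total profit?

212

Take jobs in profit order; each goes to the latest open slot no later than its deadline.
Profit order: F=85 J=71 H=56 A=45 C=32 D=27 B=25 I=20 E=17 G=11
Assign: F→slot 2, J→slot 3, H→slot 1, A skipped, C skipped, D skipped, B skipped, I skipped, E skipped, G skipped.
Slots: [1:H] [2:F] [3:J]
Profit = 56 + 85 + 71 = 212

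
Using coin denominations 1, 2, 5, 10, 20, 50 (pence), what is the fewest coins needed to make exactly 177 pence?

177 = 3×50 + 1×20 + 1×5 + 1×2
Total coins = 3 + 1 + 1 + 1 = 6

6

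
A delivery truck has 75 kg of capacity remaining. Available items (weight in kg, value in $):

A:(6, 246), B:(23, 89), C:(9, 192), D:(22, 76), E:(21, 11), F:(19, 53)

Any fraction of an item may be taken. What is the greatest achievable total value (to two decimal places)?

644.84

Sort by value per unit weight and fill in that order.
Ratios (sorted): A 41.00, C 21.33, B 3.87, D 3.45, F 2.79, E 0.52
take A (6 @ 246); take C (9 @ 192); take B (23 @ 89); take D (22 @ 76); take 15/19 of F → 41.84. Capacity used 75/75.
Total value = 644.84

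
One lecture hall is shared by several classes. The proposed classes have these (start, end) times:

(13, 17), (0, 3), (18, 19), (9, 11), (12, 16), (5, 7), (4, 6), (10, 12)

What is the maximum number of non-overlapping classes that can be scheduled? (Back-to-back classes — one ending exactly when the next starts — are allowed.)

Sorted by end: (0,3)  (4,6)  (5,7)  (9,11)  (10,12)  (12,16)  (13,17)  (18,19)
take (0,3); take (4,6); take (9,11); take (12,16); take (18,19).
Selected 5 classes.

5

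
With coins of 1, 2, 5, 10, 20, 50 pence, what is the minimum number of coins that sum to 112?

4

112 − 2×50→12 − 1×10→2 − 1×2→0
Total coins = 2 + 1 + 1 = 4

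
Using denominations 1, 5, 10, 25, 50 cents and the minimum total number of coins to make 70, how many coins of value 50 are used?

Use the largest denomination that fits, subtract, and repeat.
70 = 1×50 + 2×10
Count of 50: 1

1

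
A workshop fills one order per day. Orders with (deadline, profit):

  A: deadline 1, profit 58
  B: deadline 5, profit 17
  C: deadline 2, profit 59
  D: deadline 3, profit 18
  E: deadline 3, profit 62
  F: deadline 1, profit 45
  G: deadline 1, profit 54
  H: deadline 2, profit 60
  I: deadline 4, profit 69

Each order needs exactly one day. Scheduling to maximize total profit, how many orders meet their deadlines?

5

By profit: I(d4,69), E(d3,62), H(d2,60), C(d2,59), A(d1,58), G(d1,54), F(d1,45), D(d3,18), B(d5,17)
I→slot 4; E→slot 3; H→slot 2; C→slot 1; A skipped; G skipped; F skipped; D skipped; B→slot 5.
5 of 9 scheduled.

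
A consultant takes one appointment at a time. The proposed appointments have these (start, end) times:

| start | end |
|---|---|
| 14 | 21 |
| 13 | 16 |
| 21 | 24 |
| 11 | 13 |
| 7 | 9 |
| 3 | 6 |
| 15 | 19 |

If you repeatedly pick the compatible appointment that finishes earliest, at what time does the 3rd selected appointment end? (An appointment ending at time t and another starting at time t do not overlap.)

Sort by end time and greedily take each interval whose start is ≥ the last chosen end.
By end time: (3,6), (7,9), (11,13), (13,16), (15,19), (14,21), (21,24).
Pick (3,6); next start ≥ 6 → (7,9); next start ≥ 9 → (11,13); next start ≥ 13 → (13,16); next start ≥ 16 → (21,24).
Selected: (3,6) (7,9) (11,13) (13,16) (21,24)

13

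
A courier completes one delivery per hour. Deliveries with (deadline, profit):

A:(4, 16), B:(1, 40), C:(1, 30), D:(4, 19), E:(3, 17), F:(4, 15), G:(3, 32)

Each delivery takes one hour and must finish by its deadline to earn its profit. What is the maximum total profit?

108

Take jobs in profit order; each goes to the latest open slot no later than its deadline.
Profit order: B=40 G=32 C=30 D=19 E=17 A=16 F=15
Assign: B→slot 1, G→slot 3, C skipped, D→slot 4, E→slot 2, A skipped, F skipped.
Slots: [1:B] [2:E] [3:G] [4:D]
Profit = 40 + 17 + 32 + 19 = 108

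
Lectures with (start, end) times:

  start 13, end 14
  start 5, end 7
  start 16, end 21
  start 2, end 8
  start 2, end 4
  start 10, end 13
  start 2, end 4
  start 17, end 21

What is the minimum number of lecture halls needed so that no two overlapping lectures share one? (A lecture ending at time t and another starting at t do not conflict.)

3

starts: [2, 2, 2, 5, 10, 13, 16, 17]
ends:   [4, 4, 7, 8, 13, 14, 21, 21]
s2→1 s2→2 s2→3  — peak 3.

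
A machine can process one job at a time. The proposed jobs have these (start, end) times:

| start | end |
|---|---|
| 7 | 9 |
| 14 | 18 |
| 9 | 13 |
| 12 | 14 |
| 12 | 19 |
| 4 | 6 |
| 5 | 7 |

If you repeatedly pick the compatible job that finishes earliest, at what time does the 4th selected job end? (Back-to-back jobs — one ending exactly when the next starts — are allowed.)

Sorted by end: (4,6)  (5,7)  (7,9)  (9,13)  (12,14)  (14,18)  (12,19)
take (4,6); skip (5,7); take (7,9); take (9,13); take (14,18).
Selected: (4,6) (7,9) (9,13) (14,18)

18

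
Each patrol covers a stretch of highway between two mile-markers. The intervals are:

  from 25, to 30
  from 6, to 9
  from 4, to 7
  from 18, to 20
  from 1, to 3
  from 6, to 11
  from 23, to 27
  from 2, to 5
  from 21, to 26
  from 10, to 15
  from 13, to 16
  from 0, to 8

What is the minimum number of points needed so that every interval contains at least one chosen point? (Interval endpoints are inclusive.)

5

Sort by right endpoint; whenever an interval is uncovered, place a point at its right end.
By right end: [1,3]  [2,5]  [4,7]  [0,8]  [6,9]  [6,11]  [10,15]  [13,16]  [18,20]  [21,26]  [23,27]  [25,30]
[1,3] uncovered → point at 3; [4,7] uncovered → point at 7; [10,15] uncovered → point at 15; [18,20] uncovered → point at 20; [21,26] uncovered → point at 26.
Points: 3, 7, 15, 20, 26 (5 total).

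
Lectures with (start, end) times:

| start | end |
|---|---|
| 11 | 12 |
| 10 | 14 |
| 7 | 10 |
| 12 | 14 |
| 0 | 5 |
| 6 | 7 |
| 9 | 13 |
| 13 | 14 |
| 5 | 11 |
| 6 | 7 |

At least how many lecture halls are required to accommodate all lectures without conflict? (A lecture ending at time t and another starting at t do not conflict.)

3

Events (time:±→running): 0:+→1 5:-→0 5:+→1 6:+→2 6:+→3 … peak 3.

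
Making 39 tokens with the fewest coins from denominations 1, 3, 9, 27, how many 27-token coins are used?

1

Greedy: take as many of the largest coin as possible, then repeat with the remainder.
39 − 1×27→12 − 1×9→3 − 1×3→0
Count of 27: 1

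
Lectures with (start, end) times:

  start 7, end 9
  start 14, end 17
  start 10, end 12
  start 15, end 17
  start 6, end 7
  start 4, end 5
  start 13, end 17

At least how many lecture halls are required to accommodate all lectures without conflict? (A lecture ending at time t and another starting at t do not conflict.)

Count concurrent intervals with a sweep; the peak is the room count.
starts: [4, 6, 7, 10, 13, 14, 15]
ends:   [5, 7, 9, 12, 17, 17, 17]
s4→1 e5→0 s6→1 e7→0 s7→1 e9→0 s10→1 e12→0 s13→1 s14→2 s15→3  — peak 3.

3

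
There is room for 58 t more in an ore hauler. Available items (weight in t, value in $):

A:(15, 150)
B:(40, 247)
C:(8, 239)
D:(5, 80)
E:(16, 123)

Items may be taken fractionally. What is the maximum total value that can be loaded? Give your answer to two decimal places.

Ratios (sorted): C 29.88, D 16.00, A 10.00, E 7.69, B 6.17
take C (8 @ 239); take D (5 @ 80); take A (15 @ 150); take E (16 @ 123); take 14/40 of B → 86.45. Capacity used 58/58.
Total value = 678.45

678.45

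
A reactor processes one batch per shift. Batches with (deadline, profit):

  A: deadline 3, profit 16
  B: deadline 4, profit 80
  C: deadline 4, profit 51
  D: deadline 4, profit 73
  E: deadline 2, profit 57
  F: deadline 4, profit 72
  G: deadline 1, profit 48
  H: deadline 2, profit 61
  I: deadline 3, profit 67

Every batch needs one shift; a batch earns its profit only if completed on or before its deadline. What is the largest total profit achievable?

Sort by profit descending; place each in the latest free slot ≤ its deadline.
By profit: B(d4,80), D(d4,73), F(d4,72), I(d3,67), H(d2,61), E(d2,57), C(d4,51), G(d1,48), A(d3,16)
B→slot 4; D→slot 3; F→slot 2; I→slot 1; H skipped; E skipped; C skipped; G skipped; A skipped.
Profit = 67 + 72 + 73 + 80 = 292

292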